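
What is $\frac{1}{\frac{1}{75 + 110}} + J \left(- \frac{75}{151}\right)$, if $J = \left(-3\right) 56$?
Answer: $\frac{40535}{151} \approx 268.44$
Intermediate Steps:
$J = -168$
$\frac{1}{\frac{1}{75 + 110}} + J \left(- \frac{75}{151}\right) = \frac{1}{\frac{1}{75 + 110}} - 168 \left(- \frac{75}{151}\right) = \frac{1}{\frac{1}{185}} - 168 \left(\left(-75\right) \frac{1}{151}\right) = \frac{1}{\frac{1}{185}} - - \frac{12600}{151} = 185 + \frac{12600}{151} = \frac{40535}{151}$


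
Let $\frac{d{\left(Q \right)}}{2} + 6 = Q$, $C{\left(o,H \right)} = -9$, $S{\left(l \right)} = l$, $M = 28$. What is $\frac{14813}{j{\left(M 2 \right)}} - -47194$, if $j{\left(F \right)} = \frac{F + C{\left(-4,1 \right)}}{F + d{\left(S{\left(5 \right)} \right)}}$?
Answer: $\frac{3018020}{47} \approx 64213.0$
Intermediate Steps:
$d{\left(Q \right)} = -12 + 2 Q$
$j{\left(F \right)} = \frac{-9 + F}{-2 + F}$ ($j{\left(F \right)} = \frac{F - 9}{F + \left(-12 + 2 \cdot 5\right)} = \frac{-9 + F}{F + \left(-12 + 10\right)} = \frac{-9 + F}{F - 2} = \frac{-9 + F}{-2 + F}$)
$\frac{14813}{j{\left(M 2 \right)}} - -47194 = \frac{14813}{\frac{1}{-2 + 28 \cdot 2} \left(-9 + 28 \cdot 2\right)} - -47194 = \frac{14813}{\frac{1}{-2 + 56} \left(-9 + 56\right)} + 47194 = \frac{14813}{\frac{1}{54} \cdot 47} + 47194 = \frac{14813}{\frac{47}{54}} + 47194 = 14813 \cdot \frac{54}{47} + 47194 = \frac{799902}{47} + 47194 = \frac{3018020}{47}$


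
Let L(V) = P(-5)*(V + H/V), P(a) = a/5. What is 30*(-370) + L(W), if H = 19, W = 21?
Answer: -233560/21 ≈ -11122.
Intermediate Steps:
P(a) = a/5 (P(a) = a*(1/5) = a/5)
L(V) = -V - 19/V (L(V) = ((1/5)*(-5))*(V + 19/V) = -(V + 19/V) = -V - 19/V)
30*(-370) + L(W) = 30*(-370) + (-1*21 - 19/21) = -11100 + (-21 - 19*1/21) = -11100 + (-21 - 19/21) = -11100 - 460/21 = -233560/21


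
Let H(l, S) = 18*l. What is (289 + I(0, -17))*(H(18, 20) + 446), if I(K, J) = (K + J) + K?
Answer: 209440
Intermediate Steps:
I(K, J) = J + 2*K (I(K, J) = (J + K) + K = J + 2*K)
(289 + I(0, -17))*(H(18, 20) + 446) = (289 + (-17 + 2*0))*(18*18 + 446) = (289 + (-17 + 0))*(324 + 446) = (289 - 17)*770 = 272*770 = 209440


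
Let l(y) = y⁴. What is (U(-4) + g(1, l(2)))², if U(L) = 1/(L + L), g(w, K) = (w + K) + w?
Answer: 20449/64 ≈ 319.52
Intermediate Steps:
g(w, K) = K + 2*w (g(w, K) = (K + w) + w = K + 2*w)
U(L) = 1/(2*L)
(U(-4) + g(1, l(2)))² = ((½)/(-4) + (2⁴ + 2*1))² = ((½)*(-¼) + (16 + 2))² = (-⅛ + 18)² = (143/8)² = 20449/64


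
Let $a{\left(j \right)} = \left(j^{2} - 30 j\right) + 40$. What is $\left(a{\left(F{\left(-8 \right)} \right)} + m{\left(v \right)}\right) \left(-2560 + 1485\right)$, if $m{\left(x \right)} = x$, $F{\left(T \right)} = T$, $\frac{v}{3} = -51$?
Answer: $-205325$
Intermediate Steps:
$v = -153$ ($v = 3 \left(-51\right) = -153$)
$a{\left(j \right)} = 40 + j^{2} - 30 j$
$\left(a{\left(F{\left(-8 \right)} \right)} + m{\left(v \right)}\right) \left(-2560 + 1485\right) = \left(\left(40 + \left(-8\right)^{2} - -240\right) - 153\right) \left(-2560 + 1485\right) = \left(\left(40 + 64 + 240\right) - 153\right) \left(-1075\right) = \left(344 - 153\right) \left(-1075\right) = 191 \left(-1075\right) = -205325$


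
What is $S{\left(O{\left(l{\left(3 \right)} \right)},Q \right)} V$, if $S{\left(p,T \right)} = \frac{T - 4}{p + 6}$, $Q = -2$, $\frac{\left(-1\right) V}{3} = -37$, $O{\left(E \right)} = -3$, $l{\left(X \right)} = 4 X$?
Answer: $-222$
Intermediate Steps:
$V = 111$ ($V = \left(-3\right) \left(-37\right) = 111$)
$S{\left(p,T \right)} = \frac{-4 + T}{6 + p}$
$S{\left(O{\left(l{\left(3 \right)} \right)},Q \right)} V = \frac{-4 - 2}{6 - 3} \cdot 111 = \frac{1}{3} \left(-6\right) 111 = \left(-2\right) 111 = -222$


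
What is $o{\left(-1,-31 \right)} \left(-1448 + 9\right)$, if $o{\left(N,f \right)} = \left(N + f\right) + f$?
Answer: $90657$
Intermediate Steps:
$o{\left(N,f \right)} = N + 2 f$
$o{\left(-1,-31 \right)} \left(-1448 + 9\right) = \left(-1 + 2 \left(-31\right)\right) \left(-1448 + 9\right) = \left(-1 - 62\right) \left(-1439\right) = \left(-63\right) \left(-1439\right) = 90657$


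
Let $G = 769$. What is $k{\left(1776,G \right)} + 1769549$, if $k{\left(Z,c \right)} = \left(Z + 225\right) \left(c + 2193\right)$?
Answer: $7696511$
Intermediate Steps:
$k{\left(Z,c \right)} = \left(225 + Z\right) \left(2193 + c\right)$
$k{\left(1776,G \right)} + 1769549 = \left(493425 + 225 \cdot 769 + 2193 \cdot 1776 + 1776 \cdot 769\right) + 1769549 = \left(493425 + 173025 + 3894768 + 1365744\right) + 1769549 = 5926962 + 1769549 = 7696511$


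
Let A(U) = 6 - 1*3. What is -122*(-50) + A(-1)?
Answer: 6103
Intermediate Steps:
A(U) = 3 (A(U) = 6 - 3 = 3)
-122*(-50) + A(-1) = -122*(-50) + 3 = 6100 + 3 = 6103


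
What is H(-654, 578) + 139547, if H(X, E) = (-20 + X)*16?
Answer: 128763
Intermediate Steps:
H(X, E) = -320 + 16*X
H(-654, 578) + 139547 = (-320 + 16*(-654)) + 139547 = (-320 - 10464) + 139547 = -10784 + 139547 = 128763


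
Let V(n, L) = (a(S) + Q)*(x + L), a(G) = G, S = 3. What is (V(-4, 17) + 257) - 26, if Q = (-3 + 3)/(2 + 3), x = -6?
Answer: 264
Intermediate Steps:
Q = 0 (Q = 0/5 = 0*(⅕) = 0)
V(n, L) = -18 + 3*L (V(n, L) = (3 + 0)*(-6 + L) = 3*(-6 + L) = -18 + 3*L)
(V(-4, 17) + 257) - 26 = ((-18 + 3*17) + 257) - 26 = ((-18 + 51) + 257) - 26 = (33 + 257) - 26 = 290 - 26 = 264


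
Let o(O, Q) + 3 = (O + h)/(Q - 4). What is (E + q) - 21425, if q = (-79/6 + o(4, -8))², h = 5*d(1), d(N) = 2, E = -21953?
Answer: -387698/9 ≈ -43078.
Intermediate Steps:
h = 10 (h = 5*2 = 10)
o(O, Q) = -3 + (10 + O)/(-4 + Q) (o(O, Q) = -3 + (O + 10)/(Q - 4) = -3 + (10 + O)/(-4 + Q))
q = 2704/9 (q = (-79/6 + (22 + 4 - 3*(-8))/(-4 - 8))² = (-79*⅙ + (22 + 4 + 24)/(-12))² = (-79/6 - 1/12*50)² = (-79/6 - 25/6)² = (-52/3)² = 2704/9 ≈ 300.44)
(E + q) - 21425 = (-21953 + 2704/9) - 21425 = -194873/9 - 21425 = -387698/9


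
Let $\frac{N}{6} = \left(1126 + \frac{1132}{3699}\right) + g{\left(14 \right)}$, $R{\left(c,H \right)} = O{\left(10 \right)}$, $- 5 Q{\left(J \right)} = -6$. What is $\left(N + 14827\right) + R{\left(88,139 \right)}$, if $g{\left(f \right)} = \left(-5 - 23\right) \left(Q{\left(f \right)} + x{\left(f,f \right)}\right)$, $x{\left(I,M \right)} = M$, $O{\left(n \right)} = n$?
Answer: $\frac{117389221}{6165} \approx 19041.0$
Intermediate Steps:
$Q{\left(J \right)} = \frac{6}{5}$ ($Q{\left(J \right)} = \left(- \frac{1}{5}\right) \left(-6\right) = \frac{6}{5}$)
$R{\left(c,H \right)} = 10$
$g{\left(f \right)} = - \frac{168}{5} - 28 f$ ($g{\left(f \right)} = \left(-5 - 23\right) \left(\frac{6}{5} + f\right) = - 28 \left(\frac{6}{5} + f\right) = - \frac{168}{5} - 28 f$)
$N = \frac{25919116}{6165}$ ($N = 6 \left(\left(1126 + \frac{1132}{3699}\right) - \frac{2128}{5}\right) = 6 \left(\frac{4166206}{3699} - \frac{2128}{5}\right) = 6 \cdot \frac{12959558}{18495} = \frac{25919116}{6165} \approx 4204.2$)
$\left(N + 14827\right) + R{\left(88,139 \right)} = \left(\frac{25919116}{6165} + 14827\right) + 10 = \frac{117327571}{6165} + 10 = \frac{117389221}{6165}$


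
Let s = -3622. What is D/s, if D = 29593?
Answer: -29593/3622 ≈ -8.1703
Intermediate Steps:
D/s = 29593/(-3622) = 29593*(-1/3622) = -29593/3622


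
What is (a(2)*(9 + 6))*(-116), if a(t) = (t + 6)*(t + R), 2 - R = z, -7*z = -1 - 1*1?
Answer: -361920/7 ≈ -51703.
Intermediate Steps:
z = 2/7 (z = -(-1 - 1*1)/7 = -(-1 - 1)/7 = -⅐*(-2) = 2/7 ≈ 0.28571)
R = 12/7 (R = 2 - 1*2/7 = 2 - 2/7 = 12/7 ≈ 1.7143)
a(t) = (6 + t)*(12/7 + t) (a(t) = (t + 6)*(t + 12/7) = (6 + t)*(12/7 + t))
(a(2)*(9 + 6))*(-116) = ((72/7 + 2² + (54/7)*2)*(9 + 6))*(-116) = ((72/7 + 4 + 108/7)*15)*(-116) = ((208/7)*15)*(-116) = (3120/7)*(-116) = -361920/7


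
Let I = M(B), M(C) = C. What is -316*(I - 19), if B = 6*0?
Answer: 6004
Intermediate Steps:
B = 0
I = 0
-316*(I - 19) = -316*(0 - 19) = -316*(-19) = 6004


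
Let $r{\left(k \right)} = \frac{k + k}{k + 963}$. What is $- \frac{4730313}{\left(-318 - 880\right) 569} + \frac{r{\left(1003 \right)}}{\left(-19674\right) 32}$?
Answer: $\frac{1463713049132843}{210928494060864} \approx 6.9394$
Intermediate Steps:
$r{\left(k \right)} = \frac{2 k}{963 + k}$
$- \frac{4730313}{\left(-318 - 880\right) 569} + \frac{r{\left(1003 \right)}}{\left(-19674\right) 32} = - \frac{4730313}{\left(-318 - 880\right) 569} + \frac{2 \cdot 1003 \frac{1}{963 + 1003}}{\left(-19674\right) 32} = - \frac{4730313}{\left(-1198\right) 569} + \frac{2 \cdot 1003 \cdot \frac{1}{1966}}{-629568} = - \frac{4730313}{-681662} + 2 \cdot 1003 \cdot \frac{1}{1966} \left(- \frac{1}{629568}\right) = \left(-4730313\right) \left(- \frac{1}{681662}\right) + \frac{1003}{983} \left(- \frac{1}{629568}\right) = \frac{4730313}{681662} - \frac{1003}{618865344} = \frac{1463713049132843}{210928494060864}$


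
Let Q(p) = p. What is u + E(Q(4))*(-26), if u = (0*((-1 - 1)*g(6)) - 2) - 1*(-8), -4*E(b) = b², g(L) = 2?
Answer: 110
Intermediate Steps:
E(b) = -b²/4
u = 6 (u = (0*((-1 - 1)*2) - 2) - 1*(-8) = (0*(-2*2) - 2) + 8 = (0*(-4) - 2) + 8 = (0 - 2) + 8 = -2 + 8 = 6)
u + E(Q(4))*(-26) = 6 - ¼*4²*(-26) = 6 - ¼*16*(-26) = 6 - 4*(-26) = 6 + 104 = 110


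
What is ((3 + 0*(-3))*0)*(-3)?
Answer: 0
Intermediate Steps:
((3 + 0*(-3))*0)*(-3) = ((3 + 0)*0)*(-3) = (3*0)*(-3) = 0*(-3) = 0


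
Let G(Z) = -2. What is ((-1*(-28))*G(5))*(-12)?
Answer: 672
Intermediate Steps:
((-1*(-28))*G(5))*(-12) = (-1*(-28)*(-2))*(-12) = (28*(-2))*(-12) = -56*(-12) = 672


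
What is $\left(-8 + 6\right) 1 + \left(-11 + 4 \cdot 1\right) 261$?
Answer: $-1829$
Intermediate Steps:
$\left(-8 + 6\right) 1 + \left(-11 + 4 \cdot 1\right) 261 = \left(-2\right) 1 + \left(-11 + 4\right) 261 = -2 - 1827 = -1829$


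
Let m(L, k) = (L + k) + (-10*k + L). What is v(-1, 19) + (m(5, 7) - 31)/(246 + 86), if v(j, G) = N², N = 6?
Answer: 2967/83 ≈ 35.747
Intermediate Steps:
m(L, k) = -9*k + 2*L (m(L, k) = (L + k) + (L - 10*k) = -9*k + 2*L)
v(j, G) = 36 (v(j, G) = 6² = 36)
v(-1, 19) + (m(5, 7) - 31)/(246 + 86) = 36 + ((-9*7 + 2*5) - 31)/(246 + 86) = 36 + ((-63 + 10) - 31)/332 = 36 + (-53 - 31)*(1/332) = 36 - 84*1/332 = 36 - 21/83 = 2967/83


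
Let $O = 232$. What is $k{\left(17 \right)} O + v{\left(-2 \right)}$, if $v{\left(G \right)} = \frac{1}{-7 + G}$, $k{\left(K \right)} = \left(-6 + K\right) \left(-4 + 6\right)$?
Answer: $\frac{45935}{9} \approx 5103.9$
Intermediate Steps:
$k{\left(K \right)} = -12 + 2 K$ ($k{\left(K \right)} = \left(-6 + K\right) 2 = -12 + 2 K$)
$k{\left(17 \right)} O + v{\left(-2 \right)} = \left(-12 + 2 \cdot 17\right) 232 + \frac{1}{-7 - 2} = \left(-12 + 34\right) 232 + \frac{1}{-9} = 22 \cdot 232 - \frac{1}{9} = 5104 - \frac{1}{9} = \frac{45935}{9}$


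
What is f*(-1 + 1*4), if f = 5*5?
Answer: 75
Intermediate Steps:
f = 25
f*(-1 + 1*4) = 25*(-1 + 1*4) = 25*(-1 + 4) = 25*3 = 75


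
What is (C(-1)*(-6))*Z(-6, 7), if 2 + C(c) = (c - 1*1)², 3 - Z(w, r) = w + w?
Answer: -180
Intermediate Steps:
Z(w, r) = 3 - 2*w (Z(w, r) = 3 - (w + w) = 3 - 2*w)
C(c) = -2 + (-1 + c)² (C(c) = -2 + (c - 1*1)² = -2 + (c - 1)² = -2 + (-1 + c)²)
(C(-1)*(-6))*Z(-6, 7) = ((-2 + (-1 - 1)²)*(-6))*(3 - 2*(-6)) = ((-2 + (-2)²)*(-6))*(3 + 12) = ((-2 + 4)*(-6))*15 = (2*(-6))*15 = -12*15 = -180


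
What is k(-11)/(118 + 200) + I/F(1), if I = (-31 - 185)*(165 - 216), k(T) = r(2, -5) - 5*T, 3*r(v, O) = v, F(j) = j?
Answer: 10509431/954 ≈ 11016.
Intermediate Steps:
r(v, O) = v/3
k(T) = ⅔ - 5*T (k(T) = (⅓)*2 - 5*T = ⅔ - 5*T)
I = 11016 (I = -216*(-51) = 11016)
k(-11)/(118 + 200) + I/F(1) = (⅔ - 5*(-11))/(118 + 200) + 11016/1 = (⅔ + 55)/318 + 11016*1 = (167/3)*(1/318) + 11016 = 167/954 + 11016 = 10509431/954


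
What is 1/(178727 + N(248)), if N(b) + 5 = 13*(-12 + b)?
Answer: 1/181790 ≈ 5.5008e-6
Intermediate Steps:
N(b) = -161 + 13*b (N(b) = -5 + 13*(-12 + b) = -5 + (-156 + 13*b) = -161 + 13*b)
1/(178727 + N(248)) = 1/(178727 + (-161 + 13*248)) = 1/(178727 + (-161 + 3224)) = 1/(178727 + 3063) = 1/181790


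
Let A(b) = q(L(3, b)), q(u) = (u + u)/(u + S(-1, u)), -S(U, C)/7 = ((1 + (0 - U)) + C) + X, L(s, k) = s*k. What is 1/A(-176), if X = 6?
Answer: -389/132 ≈ -2.9470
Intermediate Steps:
L(s, k) = k*s
S(U, C) = -49 - 7*C + 7*U (S(U, C) = -7*(((1 + (0 - U)) + C) + 6) = -7*(((1 - U) + C) + 6) = -7*((1 + C - U) + 6) = -7*(7 + C - U) = -49 - 7*C + 7*U)
q(u) = 2*u/(-56 - 6*u) (q(u) = (u + u)/(u + (-49 - 7*u + 7*(-1))) = (2*u)/(u + (-49 - 7*u - 7)) = (2*u)/(u + (-56 - 7*u)) = (2*u)/(-56 - 6*u) = 2*u/(-56 - 6*u))
A(b) = -3*b/(28 + 9*b) (A(b) = -b*3/(28 + 3*(b*3)) = -3*b/(28 + 3*(3*b)) = -3*b/(28 + 9*b))
1/A(-176) = 1/(-3*(-176)/(28 + 9*(-176))) = 1/(-3*(-176)/(28 - 1584)) = 1/(-3*(-176)/(-1556)) = 1/(-3*(-176)*(-1/1556)) = 1/(-132/389) = -389/132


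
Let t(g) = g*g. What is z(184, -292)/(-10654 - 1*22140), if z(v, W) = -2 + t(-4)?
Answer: -7/16397 ≈ -0.00042691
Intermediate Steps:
t(g) = g**2
z(v, W) = 14 (z(v, W) = -2 + (-4)**2 = -2 + 16 = 14)
z(184, -292)/(-10654 - 1*22140) = 14/(-10654 - 1*22140) = 14/(-10654 - 22140) = 14/(-32794) = 14*(-1/32794) = -7/16397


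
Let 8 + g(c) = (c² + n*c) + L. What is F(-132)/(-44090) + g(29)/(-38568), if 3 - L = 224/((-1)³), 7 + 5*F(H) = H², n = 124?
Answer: -70756419/354263150 ≈ -0.19973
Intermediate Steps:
F(H) = -7/5 + H²/5
L = 227 (L = 3 - 224/((-1)³) = 3 - 224/(-1) = 3 - 224*(-1) = 3 - 1*(-224) = 3 + 224 = 227)
g(c) = 219 + c² + 124*c (g(c) = -8 + ((c² + 124*c) + 227) = -8 + (227 + c² + 124*c) = 219 + c² + 124*c)
F(-132)/(-44090) + g(29)/(-38568) = (-7/5 + (⅕)*(-132)²)/(-44090) + (219 + 29² + 124*29)/(-38568) = (-7/5 + (⅕)*17424)*(-1/44090) + (219 + 841 + 3596)*(-1/38568) = (-7/5 + 17424/5)*(-1/44090) + 4656*(-1/38568) = (17417/5)*(-1/44090) - 194/1607 = -17417/220450 - 194/1607 = -70756419/354263150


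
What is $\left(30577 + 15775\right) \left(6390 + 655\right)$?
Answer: $326549840$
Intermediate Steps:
$\left(30577 + 15775\right) \left(6390 + 655\right) = 46352 \cdot 7045 = 326549840$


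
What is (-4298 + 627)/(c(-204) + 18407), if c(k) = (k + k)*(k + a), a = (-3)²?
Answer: -3671/97967 ≈ -0.037472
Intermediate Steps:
a = 9
c(k) = 2*k*(9 + k) (c(k) = (k + k)*(k + 9) = (2*k)*(9 + k) = 2*k*(9 + k))
(-4298 + 627)/(c(-204) + 18407) = (-4298 + 627)/(2*(-204)*(9 - 204) + 18407) = -3671/(2*(-204)*(-195) + 18407) = -3671/(79560 + 18407) = -3671/97967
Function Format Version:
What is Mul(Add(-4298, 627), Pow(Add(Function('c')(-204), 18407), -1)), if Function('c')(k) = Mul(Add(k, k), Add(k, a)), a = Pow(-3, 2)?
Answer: Rational(-3671, 97967) ≈ -0.037472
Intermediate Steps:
a = 9
Function('c')(k) = Mul(2, k, Add(9, k)) (Function('c')(k) = Mul(Add(k, k), Add(k, 9)) = Mul(Mul(2, k), Add(9, k)) = Mul(2, k, Add(9, k)))
Mul(Add(-4298, 627), Pow(Add(Function('c')(-204), 18407), -1)) = Mul(Add(-4298, 627), Pow(Add(Mul(2, -204, Add(9, -204)), 18407), -1)) = Mul(-3671, Pow(Add(Mul(2, -204, -195), 18407), -1)) = Mul(-3671, Pow(Add(79560, 18407), -1)) = Mul(-3671, Pow(97967, -1)) = Mul(-3671, Rational(1, 97967)) = Rational(-3671, 97967)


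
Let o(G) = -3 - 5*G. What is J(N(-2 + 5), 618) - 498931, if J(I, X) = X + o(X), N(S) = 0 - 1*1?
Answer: -501406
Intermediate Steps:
N(S) = -1 (N(S) = 0 - 1 = -1)
J(I, X) = -3 - 4*X (J(I, X) = X + (-3 - 5*X) = -3 - 4*X)
J(N(-2 + 5), 618) - 498931 = (-3 - 4*618) - 498931 = (-3 - 2472) - 498931 = -2475 - 498931 = -501406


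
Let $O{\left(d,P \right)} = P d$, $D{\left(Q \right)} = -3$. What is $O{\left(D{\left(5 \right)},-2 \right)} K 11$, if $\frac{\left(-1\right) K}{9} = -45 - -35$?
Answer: $5940$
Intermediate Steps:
$K = 90$ ($K = - 9 \left(-45 - -35\right) = - 9 \left(-45 + 35\right) = \left(-9\right) \left(-10\right) = 90$)
$O{\left(D{\left(5 \right)},-2 \right)} K 11 = \left(-2\right) \left(-3\right) 90 \cdot 11 = 6 \cdot 90 \cdot 11 = 540 \cdot 11 = 5940$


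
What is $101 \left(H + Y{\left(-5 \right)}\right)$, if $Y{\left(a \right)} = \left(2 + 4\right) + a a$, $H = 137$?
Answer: $16968$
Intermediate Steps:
$Y{\left(a \right)} = 6 + a^{2}$
$101 \left(H + Y{\left(-5 \right)}\right) = 101 \left(137 + \left(6 + \left(-5\right)^{2}\right)\right) = 101 \left(137 + \left(6 + 25\right)\right) = 101 \left(137 + 31\right) = 101 \cdot 168 = 16968$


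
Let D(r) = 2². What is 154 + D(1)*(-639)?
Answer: -2402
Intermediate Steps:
D(r) = 4
154 + D(1)*(-639) = 154 + 4*(-639) = 154 - 2556 = -2402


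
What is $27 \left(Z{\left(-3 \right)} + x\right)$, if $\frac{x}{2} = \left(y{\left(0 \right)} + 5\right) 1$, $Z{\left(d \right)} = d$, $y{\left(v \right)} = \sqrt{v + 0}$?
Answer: $189$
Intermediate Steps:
$y{\left(v \right)} = \sqrt{v}$
$x = 10$ ($x = 2 \left(\sqrt{0} + 5\right) 1 = 2 \left(0 + 5\right) 1 = 2 \cdot 5 \cdot 1 = 2 \cdot 5 = 10$)
$27 \left(Z{\left(-3 \right)} + x\right) = 27 \left(-3 + 10\right) = 27 \cdot 7 = 189$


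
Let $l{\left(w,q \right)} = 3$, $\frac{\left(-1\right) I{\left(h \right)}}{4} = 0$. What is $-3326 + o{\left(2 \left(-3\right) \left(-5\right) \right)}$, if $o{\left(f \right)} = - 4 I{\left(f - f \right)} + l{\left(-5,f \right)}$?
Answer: $-3323$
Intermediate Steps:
$I{\left(h \right)} = 0$ ($I{\left(h \right)} = \left(-4\right) 0 = 0$)
$o{\left(f \right)} = 3$ ($o{\left(f \right)} = \left(-4\right) 0 + 3 = 0 + 3 = 3$)
$-3326 + o{\left(2 \left(-3\right) \left(-5\right) \right)} = -3326 + 3 = -3323$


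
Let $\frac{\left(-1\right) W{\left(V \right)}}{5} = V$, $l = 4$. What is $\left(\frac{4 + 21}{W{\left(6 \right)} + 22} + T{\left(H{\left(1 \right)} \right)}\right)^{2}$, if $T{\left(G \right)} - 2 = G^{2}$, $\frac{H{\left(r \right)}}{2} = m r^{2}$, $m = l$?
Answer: $\frac{253009}{64} \approx 3953.3$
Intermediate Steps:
$m = 4$
$W{\left(V \right)} = - 5 V$
$H{\left(r \right)} = 8 r^{2}$ ($H{\left(r \right)} = 2 \cdot 4 r^{2} = 8 r^{2}$)
$T{\left(G \right)} = 2 + G^{2}$
$\left(\frac{4 + 21}{W{\left(6 \right)} + 22} + T{\left(H{\left(1 \right)} \right)}\right)^{2} = \left(\frac{4 + 21}{\left(-5\right) 6 + 22} + \left(2 + \left(8 \cdot 1^{2}\right)^{2}\right)\right)^{2} = \left(\frac{25}{-30 + 22} + \left(2 + \left(8 \cdot 1\right)^{2}\right)\right)^{2} = \left(\frac{25}{-8} + \left(2 + 8^{2}\right)\right)^{2} = \left(25 \left(- \frac{1}{8}\right) + \left(2 + 64\right)\right)^{2} = \left(- \frac{25}{8} + 66\right)^{2} = \left(\frac{503}{8}\right)^{2} = \frac{253009}{64}$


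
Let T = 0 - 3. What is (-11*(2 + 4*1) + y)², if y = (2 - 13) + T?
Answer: 6400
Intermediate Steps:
T = -3
y = -14 (y = (2 - 13) - 3 = -11 - 3 = -14)
(-11*(2 + 4*1) + y)² = (-11*(2 + 4*1) - 14)² = (-11*(2 + 4) - 14)² = (-11*6 - 14)² = (-66 - 14)² = (-80)² = 6400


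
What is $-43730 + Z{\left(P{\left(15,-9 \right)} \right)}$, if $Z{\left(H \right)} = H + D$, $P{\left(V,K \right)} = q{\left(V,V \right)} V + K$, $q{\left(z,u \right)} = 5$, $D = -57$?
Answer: $-43721$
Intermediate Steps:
$P{\left(V,K \right)} = K + 5 V$ ($P{\left(V,K \right)} = 5 V + K = K + 5 V$)
$Z{\left(H \right)} = -57 + H$ ($Z{\left(H \right)} = H - 57 = -57 + H$)
$-43730 + Z{\left(P{\left(15,-9 \right)} \right)} = -43730 + \left(-57 + \left(-9 + 5 \cdot 15\right)\right) = -43730 + \left(-57 + \left(-9 + 75\right)\right) = -43730 + \left(-57 + 66\right) = -43730 + 9 = -43721$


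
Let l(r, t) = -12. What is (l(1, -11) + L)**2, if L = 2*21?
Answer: 900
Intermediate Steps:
L = 42
(l(1, -11) + L)**2 = (-12 + 42)**2 = 30**2 = 900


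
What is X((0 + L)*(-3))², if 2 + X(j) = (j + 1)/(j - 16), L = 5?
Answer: 2304/961 ≈ 2.3975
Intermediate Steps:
X(j) = -2 + (1 + j)/(-16 + j) (X(j) = -2 + (j + 1)/(j - 16) = -2 + (1 + j)/(-16 + j))
X((0 + L)*(-3))² = ((33 - (0 + 5)*(-3))/(-16 + (0 + 5)*(-3)))² = ((33 - 5*(-3))/(-16 + 5*(-3)))² = ((33 - 1*(-15))/(-16 - 15))² = ((33 + 15)/(-31))² = (-1/31*48)² = (-48/31)² = 2304/961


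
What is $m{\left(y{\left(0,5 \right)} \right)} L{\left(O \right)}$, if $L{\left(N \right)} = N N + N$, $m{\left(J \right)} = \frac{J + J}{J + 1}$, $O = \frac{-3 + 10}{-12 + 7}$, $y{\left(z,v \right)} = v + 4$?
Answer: $\frac{126}{125} \approx 1.008$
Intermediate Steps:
$y{\left(z,v \right)} = 4 + v$
$O = - \frac{7}{5}$ ($O = \frac{7}{-5} = 7 \left(- \frac{1}{5}\right) = - \frac{7}{5} \approx -1.4$)
$m{\left(J \right)} = \frac{2 J}{1 + J}$
$L{\left(N \right)} = N + N^{2}$ ($L{\left(N \right)} = N^{2} + N = N + N^{2}$)
$m{\left(y{\left(0,5 \right)} \right)} L{\left(O \right)} = \frac{2 \left(4 + 5\right)}{1 + \left(4 + 5\right)} \left(- \frac{7 \left(1 - \frac{7}{5}\right)}{5}\right) = 2 \cdot 9 \frac{1}{1 + 9} \left(\left(- \frac{7}{5}\right) \left(- \frac{2}{5}\right)\right) = 2 \cdot 9 \cdot \frac{1}{10} \cdot \frac{14}{25} = \frac{9}{5} \cdot \frac{14}{25} = \frac{126}{125}$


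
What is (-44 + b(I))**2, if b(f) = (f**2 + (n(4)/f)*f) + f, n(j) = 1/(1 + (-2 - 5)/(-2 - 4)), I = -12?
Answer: 1322500/169 ≈ 7825.4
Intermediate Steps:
n(j) = 6/13 (n(j) = 1/(1 - 7/(-6)) = 1/(1 - 7*(-1/6)) = 1/(1 + 7/6) = 1/(13/6) = 6/13)
b(f) = 6/13 + f + f**2 (b(f) = (f**2 + (6/(13*f))*f) + f = (f**2 + 6/13) + f = (6/13 + f**2) + f = 6/13 + f + f**2)
(-44 + b(I))**2 = (-44 + (6/13 - 12 + (-12)**2))**2 = (-44 + (6/13 - 12 + 144))**2 = (-44 + 1722/13)**2 = (1150/13)**2 = 1322500/169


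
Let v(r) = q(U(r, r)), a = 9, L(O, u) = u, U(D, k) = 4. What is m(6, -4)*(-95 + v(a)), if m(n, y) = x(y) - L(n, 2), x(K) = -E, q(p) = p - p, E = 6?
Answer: 760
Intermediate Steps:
q(p) = 0
x(K) = -6 (x(K) = -1*6 = -6)
m(n, y) = -8 (m(n, y) = -6 - 1*2 = -6 - 2 = -8)
v(r) = 0
m(6, -4)*(-95 + v(a)) = -8*(-95 + 0) = -8*(-95) = 760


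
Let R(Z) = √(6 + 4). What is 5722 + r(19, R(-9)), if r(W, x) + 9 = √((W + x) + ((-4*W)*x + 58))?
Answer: 5713 + √(77 - 75*√10) ≈ 5713.0 + 12.656*I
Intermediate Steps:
R(Z) = √10
r(W, x) = -9 + √(58 + W + x - 4*W*x) (r(W, x) = -9 + √((W + x) + ((-4*W)*x + 58)) = -9 + √((W + x) + (-4*W*x + 58)) = -9 + √((W + x) + (58 - 4*W*x)) = -9 + √(58 + W + x - 4*W*x))
5722 + r(19, R(-9)) = 5722 + (-9 + √(58 + 19 + √10 - 4*19*√10)) = 5722 + (-9 + √(58 + 19 + √10 - 76*√10)) = 5722 + (-9 + √(77 - 75*√10)) = 5713 + √(77 - 75*√10)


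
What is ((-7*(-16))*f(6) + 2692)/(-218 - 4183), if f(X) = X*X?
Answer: -6724/4401 ≈ -1.5278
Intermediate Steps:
f(X) = X²
((-7*(-16))*f(6) + 2692)/(-218 - 4183) = (-7*(-16)*6² + 2692)/(-218 - 4183) = (112*36 + 2692)/(-4401) = (4032 + 2692)*(-1/4401) = 6724*(-1/4401) = -6724/4401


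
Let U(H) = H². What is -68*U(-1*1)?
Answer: -68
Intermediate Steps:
-68*U(-1*1) = -68*(-1*1)² = -68*(-1)² = -68*1 = -68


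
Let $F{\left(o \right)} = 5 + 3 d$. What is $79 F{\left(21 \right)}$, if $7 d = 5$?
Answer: $\frac{3950}{7} \approx 564.29$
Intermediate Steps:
$d = \frac{5}{7}$ ($d = \frac{1}{7} \cdot 5 = \frac{5}{7} \approx 0.71429$)
$F{\left(o \right)} = \frac{50}{7}$ ($F{\left(o \right)} = 5 + 3 \cdot \frac{5}{7} = 5 + \frac{15}{7} = \frac{50}{7}$)
$79 F{\left(21 \right)} = 79 \cdot \frac{50}{7} = \frac{3950}{7}$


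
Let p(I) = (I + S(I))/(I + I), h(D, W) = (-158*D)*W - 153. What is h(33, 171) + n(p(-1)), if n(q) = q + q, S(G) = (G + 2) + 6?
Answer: -891753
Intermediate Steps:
S(G) = 8 + G (S(G) = (2 + G) + 6 = 8 + G)
h(D, W) = -153 - 158*D*W (h(D, W) = -158*D*W - 153 = -153 - 158*D*W)
p(I) = (8 + 2*I)/(2*I) (p(I) = (I + (8 + I))/(I + I) = (8 + 2*I)/((2*I)) = (8 + 2*I)*(1/(2*I)) = (8 + 2*I)/(2*I))
n(q) = 2*q
h(33, 171) + n(p(-1)) = (-153 - 158*33*171) + 2*((4 - 1)/(-1)) = (-153 - 891594) + 2*(-1*3) = -891747 + 2*(-3) = -891747 - 6 = -891753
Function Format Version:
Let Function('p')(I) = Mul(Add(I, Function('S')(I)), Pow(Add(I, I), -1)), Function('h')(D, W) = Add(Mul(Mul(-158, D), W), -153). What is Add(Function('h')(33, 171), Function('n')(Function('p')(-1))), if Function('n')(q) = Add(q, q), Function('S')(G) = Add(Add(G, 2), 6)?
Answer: -891753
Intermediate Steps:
Function('S')(G) = Add(8, G) (Function('S')(G) = Add(Add(2, G), 6) = Add(8, G))
Function('h')(D, W) = Add(-153, Mul(-158, D, W)) (Function('h')(D, W) = Add(Mul(-158, D, W), -153) = Add(-153, Mul(-158, D, W)))
Function('p')(I) = Mul(Rational(1, 2), Pow(I, -1), Add(8, Mul(2, I))) (Function('p')(I) = Mul(Add(I, Add(8, I)), Pow(Add(I, I), -1)) = Mul(Add(8, Mul(2, I)), Pow(Mul(2, I), -1)) = Mul(Add(8, Mul(2, I)), Mul(Rational(1, 2), Pow(I, -1))) = Mul(Rational(1, 2), Pow(I, -1), Add(8, Mul(2, I))))
Function('n')(q) = Mul(2, q)
Add(Function('h')(33, 171), Function('n')(Function('p')(-1))) = Add(Add(-153, Mul(-158, 33, 171)), Mul(2, Mul(Pow(-1, -1), Add(4, -1)))) = Add(Add(-153, -891594), Mul(2, Mul(-1, 3))) = Add(-891747, Mul(2, -3)) = Add(-891747, -6) = -891753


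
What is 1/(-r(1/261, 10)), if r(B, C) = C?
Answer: -⅒ ≈ -0.10000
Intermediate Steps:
1/(-r(1/261, 10)) = 1/(-1*10) = 1/(-10) = -⅒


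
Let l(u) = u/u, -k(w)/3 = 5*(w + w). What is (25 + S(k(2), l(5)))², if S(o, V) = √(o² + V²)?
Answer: (25 + √3601)² ≈ 7226.4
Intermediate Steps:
k(w) = -30*w (k(w) = -15*(w + w) = -15*2*w = -30*w)
l(u) = 1
S(o, V) = √(V² + o²)
(25 + S(k(2), l(5)))² = (25 + √(1² + (-30*2)²))² = (25 + √(1 + (-60)²))² = (25 + √(1 + 3600))² = (25 + √3601)²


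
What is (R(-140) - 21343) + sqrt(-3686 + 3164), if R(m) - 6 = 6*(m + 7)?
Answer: -22135 + 3*I*sqrt(58) ≈ -22135.0 + 22.847*I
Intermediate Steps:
R(m) = 48 + 6*m (R(m) = 6 + 6*(m + 7) = 6 + 6*(7 + m) = 6 + (42 + 6*m) = 48 + 6*m)
(R(-140) - 21343) + sqrt(-3686 + 3164) = ((48 + 6*(-140)) - 21343) + sqrt(-3686 + 3164) = ((48 - 840) - 21343) + sqrt(-522) = (-792 - 21343) + 3*I*sqrt(58) = -22135 + 3*I*sqrt(58)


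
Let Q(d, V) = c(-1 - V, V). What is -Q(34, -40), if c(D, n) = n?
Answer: 40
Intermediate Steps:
Q(d, V) = V
-Q(34, -40) = -1*(-40) = 40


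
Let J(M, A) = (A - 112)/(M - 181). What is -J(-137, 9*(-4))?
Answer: -74/159 ≈ -0.46541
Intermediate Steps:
J(M, A) = (-112 + A)/(-181 + M)
-J(-137, 9*(-4)) = -(-112 + 9*(-4))/(-181 - 137) = -(-112 - 36)/(-318) = -(-1)*(-148)/318 = -1*74/159 = -74/159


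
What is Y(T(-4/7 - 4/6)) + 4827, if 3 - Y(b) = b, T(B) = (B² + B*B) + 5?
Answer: 2126473/441 ≈ 4821.9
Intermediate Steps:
T(B) = 5 + 2*B² (T(B) = (B² + B²) + 5 = 2*B² + 5 = 5 + 2*B²)
Y(b) = 3 - b
Y(T(-4/7 - 4/6)) + 4827 = (3 - (5 + 2*(-4/7 - 4/6)²)) + 4827 = (3 - (5 + 2*(-4*⅐ - 4*⅙)²)) + 4827 = (3 - (5 + 2*(-4/7 - ⅔)²)) + 4827 = (3 - (5 + 2*(-26/21)²)) + 4827 = (3 - (5 + 2*(676/441))) + 4827 = (3 - (5 + 1352/441)) + 4827 = (3 - 1*3557/441) + 4827 = (3 - 3557/441) + 4827 = -2234/441 + 4827 = 2126473/441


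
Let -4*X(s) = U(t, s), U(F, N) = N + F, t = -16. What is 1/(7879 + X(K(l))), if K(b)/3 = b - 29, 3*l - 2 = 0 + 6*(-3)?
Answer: 4/31635 ≈ 0.00012644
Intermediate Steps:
l = -16/3 (l = 2/3 + (0 + 6*(-3))/3 = 2/3 + (0 - 18)/3 = 2/3 + (1/3)*(-18) = 2/3 - 6 = -16/3 ≈ -5.3333)
K(b) = -87 + 3*b (K(b) = 3*(b - 29) = 3*(-29 + b) = -87 + 3*b)
U(F, N) = F + N
X(s) = 4 - s/4 (X(s) = -(-16 + s)/4 = 4 - s/4)
1/(7879 + X(K(l))) = 1/(7879 + (4 - (-87 + 3*(-16/3))/4)) = 1/(7879 + (4 - (-87 - 16)/4)) = 1/(7879 + (4 - 1/4*(-103))) = 1/(7879 + (4 + 103/4)) = 1/(7879 + 119/4) = 1/(31635/4) = 4/31635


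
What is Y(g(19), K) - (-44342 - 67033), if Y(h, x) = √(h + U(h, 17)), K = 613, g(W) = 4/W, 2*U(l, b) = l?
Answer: 111375 + √114/19 ≈ 1.1138e+5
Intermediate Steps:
U(l, b) = l/2
Y(h, x) = √6*√h/2 (Y(h, x) = √(h + h/2) = √(3*h/2) = √6*√h/2)
Y(g(19), K) - (-44342 - 67033) = √6*√(4/19)/2 - (-44342 - 67033) = √6*√(4*(1/19))/2 - 1*(-111375) = √6*√(4/19)/2 + 111375 = √6*(2*√19/19)/2 + 111375 = √114/19 + 111375 = 111375 + √114/19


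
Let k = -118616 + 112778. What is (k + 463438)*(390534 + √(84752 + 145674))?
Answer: 178708358400 + 457600*√230426 ≈ 1.7893e+11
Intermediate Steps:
k = -5838
(k + 463438)*(390534 + √(84752 + 145674)) = (-5838 + 463438)*(390534 + √(84752 + 145674)) = 457600*(390534 + √230426) = 178708358400 + 457600*√230426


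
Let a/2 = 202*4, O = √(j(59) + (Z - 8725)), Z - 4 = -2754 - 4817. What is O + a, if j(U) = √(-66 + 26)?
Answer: 1616 + √(-16292 + 2*I*√10) ≈ 1616.0 + 127.64*I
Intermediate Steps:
Z = -7567 (Z = 4 + (-2754 - 4817) = 4 - 7571 = -7567)
j(U) = 2*I*√10 (j(U) = √(-40) = 2*I*√10)
O = √(-16292 + 2*I*√10) (O = √(2*I*√10 + (-7567 - 8725)) = √(2*I*√10 - 16292) = √(-16292 + 2*I*√10) ≈ 0.0248 + 127.64*I)
a = 1616 (a = 2*(202*4) = 2*808 = 1616)
O + a = √(-16292 + 2*I*√10) + 1616 = 1616 + √(-16292 + 2*I*√10)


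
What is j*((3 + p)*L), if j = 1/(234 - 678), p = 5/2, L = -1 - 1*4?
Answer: 55/888 ≈ 0.061937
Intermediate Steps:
L = -5 (L = -1 - 4 = -5)
p = 5/2 (p = 5*(1/2) = 5/2 ≈ 2.5000)
j = -1/444 (j = 1/(-444) = -1/444 ≈ -0.0022523)
j*((3 + p)*L) = -(3 + 5/2)*(-5)/444 = -11*(-5)/888 = -1/444*(-55/2) = 55/888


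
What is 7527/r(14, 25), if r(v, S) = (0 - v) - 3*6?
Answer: -7527/32 ≈ -235.22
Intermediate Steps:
r(v, S) = -18 - v (r(v, S) = -v - 18 = -18 - v)
7527/r(14, 25) = 7527/(-18 - 1*14) = 7527/(-18 - 14) = 7527/(-32) = 7527*(-1/32) = -7527/32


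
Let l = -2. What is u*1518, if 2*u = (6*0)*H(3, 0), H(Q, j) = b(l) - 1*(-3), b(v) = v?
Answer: 0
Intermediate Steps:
H(Q, j) = 1 (H(Q, j) = -2 - 1*(-3) = -2 + 3 = 1)
u = 0 (u = ((6*0)*1)/2 = (0*1)/2 = (½)*0 = 0)
u*1518 = 0*1518 = 0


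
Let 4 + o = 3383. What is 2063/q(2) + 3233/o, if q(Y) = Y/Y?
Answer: 6974110/3379 ≈ 2064.0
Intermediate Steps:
o = 3379 (o = -4 + 3383 = 3379)
q(Y) = 1
2063/q(2) + 3233/o = 2063/1 + 3233/3379 = 2063*1 + 3233*(1/3379) = 2063 + 3233/3379 = 6974110/3379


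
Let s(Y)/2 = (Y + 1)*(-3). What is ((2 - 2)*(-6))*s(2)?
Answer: 0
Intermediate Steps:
s(Y) = -6 - 6*Y (s(Y) = 2*((Y + 1)*(-3)) = 2*((1 + Y)*(-3)) = 2*(-3 - 3*Y) = -6 - 6*Y)
((2 - 2)*(-6))*s(2) = ((2 - 2)*(-6))*(-6 - 6*2) = (0*(-6))*(-6 - 12) = 0*(-18) = 0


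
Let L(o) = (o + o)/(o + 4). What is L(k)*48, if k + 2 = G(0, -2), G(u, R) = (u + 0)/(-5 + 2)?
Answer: -96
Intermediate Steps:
G(u, R) = -u/3 (G(u, R) = u/(-3) = u*(-⅓) = -u/3)
k = -2 (k = -2 - ⅓*0 = -2 + 0 = -2)
L(o) = 2*o/(4 + o) (L(o) = (2*o)/(4 + o) = 2*o/(4 + o))
L(k)*48 = (2*(-2)/(4 - 2))*48 = (2*(-2)/2)*48 = (2*(-2)*(½))*48 = -2*48 = -96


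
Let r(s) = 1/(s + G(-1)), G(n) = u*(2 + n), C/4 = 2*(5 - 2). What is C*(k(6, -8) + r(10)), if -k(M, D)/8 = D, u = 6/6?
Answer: 16920/11 ≈ 1538.2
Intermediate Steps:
C = 24 (C = 4*(2*(5 - 2)) = 4*(2*3) = 4*6 = 24)
u = 1 (u = 6*(⅙) = 1)
k(M, D) = -8*D
G(n) = 2 + n (G(n) = 1*(2 + n) = 2 + n)
r(s) = 1/(1 + s) (r(s) = 1/(s + (2 - 1)) = 1/(s + 1) = 1/(1 + s))
C*(k(6, -8) + r(10)) = 24*(-8*(-8) + 1/(1 + 10)) = 24*(64 + 1/11) = 24*(705/11) = 16920/11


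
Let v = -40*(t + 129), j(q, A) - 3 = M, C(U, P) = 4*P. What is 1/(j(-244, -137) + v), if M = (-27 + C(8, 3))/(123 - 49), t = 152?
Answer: -74/831553 ≈ -8.8990e-5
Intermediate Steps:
M = -15/74 (M = (-27 + 4*3)/(123 - 49) = (-27 + 12)/74 = -15*1/74 = -15/74 ≈ -0.20270)
j(q, A) = 207/74 (j(q, A) = 3 - 15/74 = 207/74)
v = -11240 (v = -40*(152 + 129) = -40*281 = -11240)
1/(j(-244, -137) + v) = 1/(207/74 - 11240) = 1/(-831553/74) = -74/831553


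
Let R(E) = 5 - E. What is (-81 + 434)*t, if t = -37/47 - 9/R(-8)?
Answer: -319112/611 ≈ -522.28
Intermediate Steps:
t = -904/611 (t = -37/47 - 9/(5 - 1*(-8)) = -37*1/47 - 9/(5 + 8) = -37/47 - 9/13 = -904/611 ≈ -1.4795)
(-81 + 434)*t = (-81 + 434)*(-904/611) = 353*(-904/611) = -319112/611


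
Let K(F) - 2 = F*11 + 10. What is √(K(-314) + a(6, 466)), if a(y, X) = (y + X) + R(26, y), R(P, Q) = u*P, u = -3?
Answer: 2*I*√762 ≈ 55.209*I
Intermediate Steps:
R(P, Q) = -3*P
a(y, X) = -78 + X + y (a(y, X) = (y + X) - 3*26 = (X + y) - 78 = -78 + X + y)
K(F) = 12 + 11*F (K(F) = 2 + (F*11 + 10) = 2 + (11*F + 10) = 2 + (10 + 11*F) = 12 + 11*F)
√(K(-314) + a(6, 466)) = √((12 + 11*(-314)) + (-78 + 466 + 6)) = √((12 - 3454) + 394) = √(-3442 + 394) = √(-3048) = 2*I*√762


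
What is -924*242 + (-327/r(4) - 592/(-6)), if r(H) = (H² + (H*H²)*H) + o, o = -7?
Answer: -177690901/795 ≈ -2.2351e+5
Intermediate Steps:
r(H) = -7 + H² + H⁴ (r(H) = (H² + (H*H²)*H) - 7 = (H² + H³*H) - 7 = (H² + H⁴) - 7 = -7 + H² + H⁴)
-924*242 + (-327/r(4) - 592/(-6)) = -924*242 + (-327/(-7 + 4² + 4⁴) - 592/(-6)) = -223608 + (-327/(-7 + 16 + 256) - 592*(-⅙)) = -223608 + (-327/265 + 296/3) = -223608 + 77459/795 = -177690901/795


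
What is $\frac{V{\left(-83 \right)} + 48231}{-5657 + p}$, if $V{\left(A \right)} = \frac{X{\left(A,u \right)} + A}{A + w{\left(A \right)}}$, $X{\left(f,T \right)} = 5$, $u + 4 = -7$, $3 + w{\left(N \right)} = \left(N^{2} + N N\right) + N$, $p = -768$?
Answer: $- \frac{656375601}{87437825} \approx -7.5068$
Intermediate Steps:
$w{\left(N \right)} = -3 + N + 2 N^{2}$ ($w{\left(N \right)} = -3 + \left(\left(N^{2} + N N\right) + N\right) = -3 + \left(\left(N^{2} + N^{2}\right) + N\right) = -3 + \left(2 N^{2} + N\right) = -3 + \left(N + 2 N^{2}\right) = -3 + N + 2 N^{2}$)
$u = -11$ ($u = -4 - 7 = -11$)
$V{\left(A \right)} = \frac{5 + A}{-3 + 2 A + 2 A^{2}}$ ($V{\left(A \right)} = \frac{5 + A}{A + \left(-3 + A + 2 A^{2}\right)} = \frac{5 + A}{-3 + 2 A + 2 A^{2}}$)
$\frac{V{\left(-83 \right)} + 48231}{-5657 + p} = \frac{\frac{5 - 83}{-3 + 2 \left(-83\right) + 2 \left(-83\right)^{2}} + 48231}{-5657 - 768} = \frac{\frac{1}{-3 - 166 + 2 \cdot 6889} \left(-78\right) + 48231}{-6425} = \left(\frac{1}{-3 - 166 + 13778} \left(-78\right) + 48231\right) \left(- \frac{1}{6425}\right) = \left(\frac{1}{13609} \left(-78\right) + 48231\right) \left(- \frac{1}{6425}\right) = \left(- \frac{78}{13609} + 48231\right) \left(- \frac{1}{6425}\right) = \frac{656375601}{13609} \left(- \frac{1}{6425}\right) = - \frac{656375601}{87437825}$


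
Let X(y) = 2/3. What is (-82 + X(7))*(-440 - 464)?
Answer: 220576/3 ≈ 73525.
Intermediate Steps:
X(y) = 2/3 (X(y) = 2*(1/3) = 2/3)
(-82 + X(7))*(-440 - 464) = (-82 + 2/3)*(-440 - 464) = -244/3*(-904) = 220576/3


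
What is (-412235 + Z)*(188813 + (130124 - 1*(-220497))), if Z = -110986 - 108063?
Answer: -340536053256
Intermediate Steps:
Z = -219049
(-412235 + Z)*(188813 + (130124 - 1*(-220497))) = (-412235 - 219049)*(188813 + (130124 - 1*(-220497))) = -631284*(188813 + (130124 + 220497)) = -631284*(188813 + 350621) = -631284*539434 = -340536053256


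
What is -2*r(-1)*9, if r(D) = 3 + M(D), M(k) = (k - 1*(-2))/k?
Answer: -36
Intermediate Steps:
M(k) = (2 + k)/k (M(k) = (k + 2)/k = (2 + k)/k)
r(D) = 3 + (2 + D)/D
-2*r(-1)*9 = -2*(4 + 2/(-1))*9 = -2*(4 + 2*(-1))*9 = -2*(4 - 2)*9 = -2*2*9 = -4*9 = -36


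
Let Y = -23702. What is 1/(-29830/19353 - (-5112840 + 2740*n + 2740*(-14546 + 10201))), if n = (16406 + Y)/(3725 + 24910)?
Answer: 36944877/628758824563118 ≈ 5.8758e-8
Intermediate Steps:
n = -2432/9545 (n = (16406 - 23702)/(3725 + 24910) = -7296/28635 = -7296*1/28635 = -2432/9545 ≈ -0.25479)
1/(-29830/19353 - (-5112840 + 2740*n + 2740*(-14546 + 10201))) = 1/(-29830/19353 - (-9761744296/1909 + 2740*(-14546 + 10201))) = 1/(-29830*1/19353 - 2740/(1/(-2432/9545 + (-4345 - 1866)))) = 1/(-29830/19353 - 2740/(1/(-2432/9545 - 6211))) = 1/(-29830/19353 - 2740/(1/(-59286427/9545))) = 1/(-29830/19353 - 2740/(-9545/59286427)) = 1/(-29830/19353 - 2740*(-59286427/9545)) = 1/(-29830/19353 + 32488961996/1909) = 1/(628758824563118/36944877) = 36944877/628758824563118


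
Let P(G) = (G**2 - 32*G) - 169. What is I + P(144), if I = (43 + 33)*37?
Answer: 18771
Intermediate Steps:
I = 2812 (I = 76*37 = 2812)
P(G) = -169 + G**2 - 32*G
I + P(144) = 2812 + (-169 + 144**2 - 32*144) = 2812 + (-169 + 20736 - 4608) = 2812 + 15959 = 18771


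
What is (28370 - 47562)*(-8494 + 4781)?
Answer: 71259896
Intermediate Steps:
(28370 - 47562)*(-8494 + 4781) = -19192*(-3713) = 71259896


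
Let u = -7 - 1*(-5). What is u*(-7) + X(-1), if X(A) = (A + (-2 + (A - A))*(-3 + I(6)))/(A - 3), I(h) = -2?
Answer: 47/4 ≈ 11.750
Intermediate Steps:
u = -2 (u = -7 + 5 = -2)
X(A) = (10 + A)/(-3 + A) (X(A) = (A + (-2 + (A - A))*(-3 - 2))/(A - 3) = (A + (-2 + 0)*(-5))/(-3 + A) = (A - 2*(-5))/(-3 + A) = (A + 10)/(-3 + A) = (10 + A)/(-3 + A))
u*(-7) + X(-1) = -2*(-7) + (10 - 1)/(-3 - 1) = 14 + 9/(-4) = 14 - 1/4*9 = 14 - 9/4 = 47/4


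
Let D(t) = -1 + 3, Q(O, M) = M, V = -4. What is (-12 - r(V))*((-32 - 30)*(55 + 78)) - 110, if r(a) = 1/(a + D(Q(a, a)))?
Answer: 94719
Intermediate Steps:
D(t) = 2
r(a) = 1/(2 + a) (r(a) = 1/(a + 2) = 1/(2 + a))
(-12 - r(V))*((-32 - 30)*(55 + 78)) - 110 = (-12 - 1/(2 - 4))*((-32 - 30)*(55 + 78)) - 110 = (-12 - 1/(-2))*(-62*133) - 110 = (-12 - 1*(-½))*(-8246) - 110 = (-12 + ½)*(-8246) - 110 = -23/2*(-8246) - 110 = 94829 - 110 = 94719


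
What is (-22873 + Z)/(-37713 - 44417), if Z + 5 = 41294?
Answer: -9208/41065 ≈ -0.22423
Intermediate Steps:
Z = 41289 (Z = -5 + 41294 = 41289)
(-22873 + Z)/(-37713 - 44417) = (-22873 + 41289)/(-37713 - 44417) = 18416/(-82130) = 18416*(-1/82130) = -9208/41065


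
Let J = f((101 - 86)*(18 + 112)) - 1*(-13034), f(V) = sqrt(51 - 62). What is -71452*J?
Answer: -931305368 - 71452*I*sqrt(11) ≈ -9.3131e+8 - 2.3698e+5*I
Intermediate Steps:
f(V) = I*sqrt(11) (f(V) = sqrt(-11) = I*sqrt(11))
J = 13034 + I*sqrt(11) (J = I*sqrt(11) - 1*(-13034) = I*sqrt(11) + 13034 = 13034 + I*sqrt(11) ≈ 13034.0 + 3.3166*I)
-71452*J = -(931305368 + 71452*I*sqrt(11)) = -71452*(13034 + I*sqrt(11)) = -931305368 - 71452*I*sqrt(11)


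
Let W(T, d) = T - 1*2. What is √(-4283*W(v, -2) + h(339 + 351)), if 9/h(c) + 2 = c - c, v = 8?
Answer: I*√102810/2 ≈ 160.32*I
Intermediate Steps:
W(T, d) = -2 + T (W(T, d) = T - 2 = -2 + T)
h(c) = -9/2 (h(c) = 9/(-2 + (c - c)) = 9/(-2 + 0) = 9/(-2) = 9*(-½) = -9/2)
√(-4283*W(v, -2) + h(339 + 351)) = √(-4283*(-2 + 8) - 9/2) = √(-4283*6 - 9/2) = √(-25698 - 9/2) = √(-51405/2) = I*√102810/2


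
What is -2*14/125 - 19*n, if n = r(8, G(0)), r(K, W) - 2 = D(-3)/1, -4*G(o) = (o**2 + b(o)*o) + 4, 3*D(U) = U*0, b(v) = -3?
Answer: -4778/125 ≈ -38.224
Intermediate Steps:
D(U) = 0 (D(U) = (U*0)/3 = (1/3)*0 = 0)
G(o) = -1 - o**2/4 + 3*o/4 (G(o) = -((o**2 - 3*o) + 4)/4 = -(4 + o**2 - 3*o)/4 = -1 - o**2/4 + 3*o/4)
r(K, W) = 2 (r(K, W) = 2 + 0/1 = 2 + 0*1 = 2 + 0 = 2)
n = 2
-2*14/125 - 19*n = -2*14/125 - 19*2 = -28*1/125 - 38 = -28/125 - 38 = -4778/125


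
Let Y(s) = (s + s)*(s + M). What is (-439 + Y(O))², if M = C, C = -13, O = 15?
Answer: 143641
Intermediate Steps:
M = -13
Y(s) = 2*s*(-13 + s) (Y(s) = (s + s)*(s - 13) = (2*s)*(-13 + s) = 2*s*(-13 + s))
(-439 + Y(O))² = (-439 + 2*15*(-13 + 15))² = (-439 + 2*15*2)² = (-439 + 60)² = (-379)² = 143641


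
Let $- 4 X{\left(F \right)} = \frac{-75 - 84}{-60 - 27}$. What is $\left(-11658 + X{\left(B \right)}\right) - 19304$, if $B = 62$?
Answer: $- \frac{3591645}{116} \approx -30962.0$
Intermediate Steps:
$X{\left(F \right)} = - \frac{53}{116}$ ($X{\left(F \right)} = - \frac{\left(-75 - 84\right) \frac{1}{-60 - 27}}{4} = - \frac{\left(-159\right) \frac{1}{-87}}{4} = - \frac{\left(-159\right) \left(- \frac{1}{87}\right)}{4} = \left(- \frac{1}{4}\right) \frac{53}{29} = - \frac{53}{116}$)
$\left(-11658 + X{\left(B \right)}\right) - 19304 = \left(-11658 - \frac{53}{116}\right) - 19304 = - \frac{1352381}{116} - 19304 = - \frac{3591645}{116}$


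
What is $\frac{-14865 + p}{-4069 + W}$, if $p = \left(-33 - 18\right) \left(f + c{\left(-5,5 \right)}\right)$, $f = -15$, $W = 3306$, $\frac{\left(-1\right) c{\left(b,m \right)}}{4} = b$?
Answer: $\frac{2160}{109} \approx 19.817$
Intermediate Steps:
$c{\left(b,m \right)} = - 4 b$
$p = -255$ ($p = \left(-33 - 18\right) \left(-15 - -20\right) = - 51 \left(-15 + 20\right) = \left(-51\right) 5 = -255$)
$\frac{-14865 + p}{-4069 + W} = \frac{-14865 - 255}{-4069 + 3306} = - \frac{15120}{-763} = \left(-15120\right) \left(- \frac{1}{763}\right) = \frac{2160}{109}$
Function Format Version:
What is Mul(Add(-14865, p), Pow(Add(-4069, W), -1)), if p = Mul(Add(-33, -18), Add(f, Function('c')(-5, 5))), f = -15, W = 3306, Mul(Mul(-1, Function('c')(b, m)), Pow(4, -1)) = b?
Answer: Rational(2160, 109) ≈ 19.817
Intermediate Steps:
Function('c')(b, m) = Mul(-4, b)
p = -255 (p = Mul(Add(-33, -18), Add(-15, Mul(-4, -5))) = Mul(-51, Add(-15, 20)) = Mul(-51, 5) = -255)
Mul(Add(-14865, p), Pow(Add(-4069, W), -1)) = Mul(Add(-14865, -255), Pow(Add(-4069, 3306), -1)) = Mul(-15120, Pow(-763, -1)) = Mul(-15120, Rational(-1, 763)) = Rational(2160, 109)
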